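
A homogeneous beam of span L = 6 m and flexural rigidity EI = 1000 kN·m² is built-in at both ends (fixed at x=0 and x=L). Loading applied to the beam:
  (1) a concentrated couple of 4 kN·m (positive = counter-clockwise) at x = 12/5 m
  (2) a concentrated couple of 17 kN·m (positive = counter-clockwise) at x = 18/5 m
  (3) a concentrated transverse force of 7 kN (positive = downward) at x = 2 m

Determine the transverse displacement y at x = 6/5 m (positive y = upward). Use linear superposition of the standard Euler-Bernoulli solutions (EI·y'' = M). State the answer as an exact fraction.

y(6/5) = -6794/1171875 m

Load 1 — applied couple M₀=4 kN·m at a=12/5 m (b=L-a=18/5):
  y_1 = (R_Ax³/6 - M_Ax²/2)/EI  [x≤a] with R_A=24/25, M_A=12/25 = ((24/25)·(6/5)³/6 - (12/25)·(6/5)²/2)/1000 = -27/390625 m
Load 2 — applied couple M₀=17 kN·m at a=18/5 m (b=L-a=12/5):
  y_2 = (R_Ax³/6 - M_Ax²/2)/EI  [x≤a] with R_A=102/25, M_A=136/25 = ((102/25)·(6/5)³/6 - (136/25)·(6/5)²/2)/1000 = -1071/390625 m
Load 3 — point force P=7 kN at a=2 m (b=L-a=4):
  y_3 = -Pb²x²(3aL-(3a+b)x)/(6L³EI)  [x≤a] = -7·4²·(6/5)²·(3·2·6-(3·2+4)·(6/5))/(6·6³·1000) = -28/9375 m
Superposition: y = Σ y_i = -6794/1171875 m ≈ -0.005798 m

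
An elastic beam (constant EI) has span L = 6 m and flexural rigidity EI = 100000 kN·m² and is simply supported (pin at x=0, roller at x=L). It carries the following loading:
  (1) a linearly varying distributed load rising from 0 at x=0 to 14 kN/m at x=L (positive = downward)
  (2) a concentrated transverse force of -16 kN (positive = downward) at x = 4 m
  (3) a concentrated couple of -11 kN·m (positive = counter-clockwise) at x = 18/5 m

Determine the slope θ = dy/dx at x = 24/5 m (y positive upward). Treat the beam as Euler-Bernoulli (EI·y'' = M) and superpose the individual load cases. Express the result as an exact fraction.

Load 1 — triangular load w₀=14 kN/m (0→w₀ over full span):
  θ_1 = -w₀(7L⁴-30L²x²+15x⁴)/(360LEI) = -14·(7·6⁴-30·6²·(24/5)²+15·(24/5)⁴)/(360·6·100000) = 15897/31250000 rad
Load 2 — point force P=-16 kN at a=4 m (b=L-a=2):
  θ_2 = -Pa(2L²-6Lx+3x²+a²)/(6LEI)  [x>a] = -(-16)·4·(2·6²-6·6·(24/5)+3·(24/5)²+4²)/(6·6·100000) = -196/703125 rad
Load 3 — applied couple M₀=-11 kN·m at a=18/5 m (b=L-a=12/5):
  θ_3 = (M₀x²/(2L)-M₀(x-a)+C₁)/EI  [x>a] with C₁=M₀(3b²-L²)/(6L)=143/25 = ((-11)·(24/5)²/(2·6)-(-11)·((24/5)-(18/5))+(143/25))/100000 = -11/500000 rad
Superposition: θ = Σ θ_i = 116971/562500000 rad ≈ 0.000208 rad

θ(24/5) = 116971/562500000 rad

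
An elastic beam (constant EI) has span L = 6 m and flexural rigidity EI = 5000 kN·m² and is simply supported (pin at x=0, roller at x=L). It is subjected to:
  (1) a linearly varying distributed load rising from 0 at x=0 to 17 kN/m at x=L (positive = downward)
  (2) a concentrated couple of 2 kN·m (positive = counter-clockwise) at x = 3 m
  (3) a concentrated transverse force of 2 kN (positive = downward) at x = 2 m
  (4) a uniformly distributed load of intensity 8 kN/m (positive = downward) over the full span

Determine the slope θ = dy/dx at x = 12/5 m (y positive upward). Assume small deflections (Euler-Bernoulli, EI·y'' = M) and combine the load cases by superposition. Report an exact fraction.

θ(12/5) = -539699/56250000 rad

Load 1 — triangular load w₀=17 kN/m (0→w₀ over full span):
  θ_1 = -w₀(7L⁴-30L²x²+15x⁴)/(360LEI) = -17·(7·6⁴-30·6²·(12/5)²+15·(12/5)⁴)/(360·6·5000) = -16473/3125000 rad
Load 2 — applied couple M₀=2 kN·m at a=3 m (b=L-a=3):
  θ_2 = (M₀x²/(2L)+C₁)/EI  [x≤a] with C₁=M₀(3b²-L²)/(6L)=-1/2 = (2·(12/5)²/(2·6)+(-1/2))/5000 = 23/250000 rad
Load 3 — point force P=2 kN at a=2 m (b=L-a=4):
  θ_3 = -Pa(2L²-6Lx+3x²+a²)/(6LEI)  [x>a] = -2·2·(2·6²-6·6·(12/5)+3·(12/5)²+2²)/(6·6·5000) = -43/281250 rad
Load 4 — uniform load w=8 kN/m over full span:
  θ_4 = -w(L³-6Lx²+4x³)/(24EI) = -8·(6³-6·6·(12/5)²+4·(12/5)³)/(24·5000) = -333/78125 rad
Superposition: θ = Σ θ_i = -539699/56250000 rad ≈ -0.009595 rad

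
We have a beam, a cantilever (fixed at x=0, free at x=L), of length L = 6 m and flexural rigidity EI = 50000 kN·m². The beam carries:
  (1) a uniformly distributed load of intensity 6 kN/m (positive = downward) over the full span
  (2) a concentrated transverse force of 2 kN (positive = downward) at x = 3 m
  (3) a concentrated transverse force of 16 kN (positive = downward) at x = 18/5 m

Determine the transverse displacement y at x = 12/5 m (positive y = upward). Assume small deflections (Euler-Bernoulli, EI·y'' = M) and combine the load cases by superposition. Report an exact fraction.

y(12/5) = -14769/1953125 m

Load 1 — uniform load w=6 kN/m over full span:
  y_1 = -wx²(x²-4Lx+6L²)/(24EI) = -6·(12/5)²·((12/5)²-4·6·(12/5)+6·6²)/(24·50000) = -9234/1953125 m
Load 2 — point force P=2 kN at a=3 m (b=L-a=3):
  y_2 = -Px²(3a-x)/(6EI)  [x≤a] = -2·(12/5)²·(3·3-(12/5))/(6·50000) = -99/390625 m
Load 3 — point force P=16 kN at a=18/5 m (b=L-a=12/5):
  y_3 = -Px²(3a-x)/(6EI)  [x≤a] = -16·(12/5)²·(3·(18/5)-(12/5))/(6·50000) = -1008/390625 m
Superposition: y = Σ y_i = -14769/1953125 m ≈ -0.007562 m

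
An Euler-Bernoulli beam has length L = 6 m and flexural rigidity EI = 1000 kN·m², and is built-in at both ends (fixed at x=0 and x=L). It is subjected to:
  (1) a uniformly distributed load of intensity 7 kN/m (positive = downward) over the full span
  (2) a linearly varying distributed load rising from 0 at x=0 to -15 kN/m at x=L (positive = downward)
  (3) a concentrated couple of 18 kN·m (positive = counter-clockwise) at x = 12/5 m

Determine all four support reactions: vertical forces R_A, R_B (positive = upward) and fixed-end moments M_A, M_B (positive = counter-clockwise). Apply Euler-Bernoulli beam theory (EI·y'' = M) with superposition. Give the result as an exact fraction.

R_A = 591/50 kN, M_A = 129/25 kN·m, R_B = -741/50 kN, M_B = 294/25 kN·m

Load 1 — uniform load w=7 kN/m over full span:
  R_A = wL/2 = 7·6/2 = 21 kN
  M_A = wL²/12 = 7·6²/12 = 21 kN·m
  R_B = wL/2 = 7·6/2 = 21 kN
  M_B = -wL²/12 = -7·6²/12 = -21 kN·m
Load 2 — triangular load w₀=-15 kN/m (0→w₀ over full span):
  R_A = 3w₀L/20 = 3·(-15)·6/20 = -27/2 kN
  M_A = w₀L²/30 = (-15)·6²/30 = -18 kN·m
  R_B = 7w₀L/20 = 7·(-15)·6/20 = -63/2 kN
  M_B = -w₀L²/20 = -(-15)·6²/20 = 27 kN·m
Load 3 — applied couple M₀=18 kN·m at a=12/5 m (b=L-a=18/5):
  R_A = 6M₀ab/L³ = 6·18·(12/5)·(18/5)/6³ = 108/25 kN
  M_A = M₀b(2a-b)/L² = 18·(18/5)·(2·(12/5)-(18/5))/6² = 54/25 kN·m
  R_B = -6M₀ab/L³ = -6·18·(12/5)·(18/5)/6³ = -108/25 kN
  M_B = M₀a(2b-a)/L² = 18·(12/5)·(2·(18/5)-(12/5))/6² = 144/25 kN·m
Superposition: R_A = 591/50 kN, M_A = 129/25 kN·m, R_B = -741/50 kN, M_B = 294/25 kN·m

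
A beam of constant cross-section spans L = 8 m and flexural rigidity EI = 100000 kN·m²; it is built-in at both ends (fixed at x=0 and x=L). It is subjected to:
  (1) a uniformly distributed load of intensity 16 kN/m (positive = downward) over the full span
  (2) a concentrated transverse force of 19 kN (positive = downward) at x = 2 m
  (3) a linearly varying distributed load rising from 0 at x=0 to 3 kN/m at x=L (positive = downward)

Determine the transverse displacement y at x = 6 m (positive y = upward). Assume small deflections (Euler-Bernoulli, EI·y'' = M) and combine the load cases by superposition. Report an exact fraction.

Load 1 — uniform load w=16 kN/m over full span:
  y_1 = -wx²(L-x)²/(24EI) = -16·6²·(8-6)²/(24·100000) = -3/3125 m
Load 2 — point force P=19 kN at a=2 m (b=L-a=6):
  y_2 = -Pa²(L-x)²(3bL-(3b+a)(L-x))/(6L³EI)  [x>a] = -19·2²·(8-6)²·(3·6·8-(3·6+2)·(8-6))/(6·8³·100000) = -247/2400000 m
Load 3 — triangular load w₀=3 kN/m (0→w₀ over full span):
  y_3 = -w₀x²(L-x)²(x+2L)/(120LEI) = -3·6²·(8-6)²·(6+2·8)/(120·8·100000) = -99/1000000 m
Superposition: y = Σ y_i = -13943/12000000 m ≈ -0.001162 m

y(6) = -13943/12000000 m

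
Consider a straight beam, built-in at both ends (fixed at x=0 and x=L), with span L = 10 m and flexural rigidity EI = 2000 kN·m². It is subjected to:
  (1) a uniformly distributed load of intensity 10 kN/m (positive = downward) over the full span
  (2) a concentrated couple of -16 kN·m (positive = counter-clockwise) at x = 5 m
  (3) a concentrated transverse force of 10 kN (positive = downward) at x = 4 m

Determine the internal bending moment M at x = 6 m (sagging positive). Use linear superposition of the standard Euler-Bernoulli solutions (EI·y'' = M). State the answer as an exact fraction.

Load 1 — uniform load w=10 kN/m over full span:
  M_1 = wLx/2 - wL²/12 - wx²/2 = 10·10·6/2 - 10·10²/12 - 10·6²/2 = 110/3 kN·m
Load 2 — applied couple M₀=-16 kN·m at a=5 m (b=L-a=5):
  M_2 = R_Ax - M_A - M₀  [x>a] with R_A=-12/5, M_A=-4 = (-12/5)·6 - (-4) - (-16) = 28/5 kN·m
Load 3 — point force P=10 kN at a=4 m (b=L-a=6):
  M_3 = Pa²(a+3b)(L-x)/L³ - Pa²b/L²  [x>a] = 10·4²·(4+3·6)·(10-6)/10³ - 10·4²·6/10² = 112/25 kN·m
Superposition: M = Σ M_i = 3506/75 kN·m ≈ 46.746667 kN·m

M(6) = 3506/75 kN·m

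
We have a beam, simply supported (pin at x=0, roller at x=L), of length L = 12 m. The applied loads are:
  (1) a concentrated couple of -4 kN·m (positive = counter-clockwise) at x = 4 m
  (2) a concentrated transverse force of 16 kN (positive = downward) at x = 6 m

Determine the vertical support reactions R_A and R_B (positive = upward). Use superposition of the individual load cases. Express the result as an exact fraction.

Load 1 — applied couple M₀=-4 kN·m at a=4 m (b=L-a=8):
  R_A = M₀/L = (-4)/12 = -1/3 kN
  R_B = -M₀/L = -(-4)/12 = 1/3 kN
Load 2 — point force P=16 kN at a=6 m (b=L-a=6):
  R_A = Pb/L = 16·6/12 = 8 kN
  R_B = Pa/L = 16·6/12 = 8 kN
Superposition: R_A = 23/3 kN, R_B = 25/3 kN

R_A = 23/3 kN, R_B = 25/3 kN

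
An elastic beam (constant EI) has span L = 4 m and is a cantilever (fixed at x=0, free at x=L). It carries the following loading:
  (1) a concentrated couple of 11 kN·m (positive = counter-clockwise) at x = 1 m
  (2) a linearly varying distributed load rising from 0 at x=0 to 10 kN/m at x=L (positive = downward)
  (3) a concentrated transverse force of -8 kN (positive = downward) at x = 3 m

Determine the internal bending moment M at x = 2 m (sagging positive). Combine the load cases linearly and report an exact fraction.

M(2) = -26/3 kN·m

Load 1 — applied couple M₀=11 kN·m at a=1 m (b=L-a=3):
  M_1 = 0  [x>a] = 0 kN·m
Load 2 — triangular load w₀=10 kN/m (0→w₀ over full span):
  M_2 = w₀Lx/2 - w₀L²/3 - w₀x³/(6L) = 10·4·2/2 - 10·4²/3 - 10·2³/(6·4) = -50/3 kN·m
Load 3 — point force P=-8 kN at a=3 m (b=L-a=1):
  M_3 = -P(a-x)  [x≤a] = -(-8)·(3-2) = 8 kN·m
Superposition: M = Σ M_i = -26/3 kN·m ≈ -8.666667 kN·m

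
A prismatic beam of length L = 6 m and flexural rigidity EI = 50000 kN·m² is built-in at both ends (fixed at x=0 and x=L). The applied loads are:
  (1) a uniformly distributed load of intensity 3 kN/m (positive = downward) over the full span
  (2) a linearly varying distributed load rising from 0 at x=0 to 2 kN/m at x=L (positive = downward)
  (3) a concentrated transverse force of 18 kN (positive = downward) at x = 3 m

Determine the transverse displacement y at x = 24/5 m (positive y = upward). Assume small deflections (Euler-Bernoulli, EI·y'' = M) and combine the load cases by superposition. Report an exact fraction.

Load 1 — uniform load w=3 kN/m over full span:
  y_1 = -wx²(L-x)²/(24EI) = -3·(24/5)²·(6-(24/5))²/(24·50000) = -162/1953125 m
Load 2 — triangular load w₀=2 kN/m (0→w₀ over full span):
  y_2 = -w₀x²(L-x)²(x+2L)/(120LEI) = -2·(24/5)²·(6-(24/5))²·((24/5)+2·6)/(120·6·50000) = -1512/48828125 m
Load 3 — point force P=18 kN at a=3 m (b=L-a=3):
  y_3 = -Pa²(L-x)²(3bL-(3b+a)(L-x))/(6L³EI)  [x>a] = -18·3²·(6-(24/5))²·(3·3·6-(3·3+3)·(6-(24/5)))/(6·6³·50000) = -891/6250000 m
Superposition: y = Σ y_i = -200367/781250000 m ≈ -0.000256 m

y(24/5) = -200367/781250000 m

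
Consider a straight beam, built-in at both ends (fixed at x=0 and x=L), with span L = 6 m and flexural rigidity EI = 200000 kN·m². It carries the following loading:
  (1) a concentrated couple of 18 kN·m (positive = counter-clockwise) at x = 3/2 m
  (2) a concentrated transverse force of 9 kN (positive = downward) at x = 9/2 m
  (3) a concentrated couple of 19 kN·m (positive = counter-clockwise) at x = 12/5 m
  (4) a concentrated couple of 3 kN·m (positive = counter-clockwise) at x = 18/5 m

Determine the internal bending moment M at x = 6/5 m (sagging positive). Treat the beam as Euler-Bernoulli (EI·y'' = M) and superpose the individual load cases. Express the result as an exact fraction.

M(6/5) = 38709/4000 kN·m

Load 1 — applied couple M₀=18 kN·m at a=3/2 m (b=L-a=9/2):
  M_1 = R_Ax - M_A  [x≤a] with R_A=27/8, M_A=-27/8 = (27/8)·(6/5) - (-27/8) = 297/40 kN·m
Load 2 — point force P=9 kN at a=9/2 m (b=L-a=3/2):
  M_2 = Pb²(3a+b)x/L³ - Pab²/L²  [x≤a] = 9·(3/2)²·(3·(9/2)+(3/2))·(6/5)/6³ - 9·(9/2)·(3/2)²/6² = -27/32 kN·m
Load 3 — applied couple M₀=19 kN·m at a=12/5 m (b=L-a=18/5):
  M_3 = R_Ax - M_A  [x≤a] with R_A=114/25, M_A=57/25 = (114/25)·(6/5) - (57/25) = 399/125 kN·m
Load 4 — applied couple M₀=3 kN·m at a=18/5 m (b=L-a=12/5):
  M_4 = R_Ax - M_A  [x≤a] with R_A=18/25, M_A=24/25 = (18/25)·(6/5) - (24/25) = -12/125 kN·m
Superposition: M = Σ M_i = 38709/4000 kN·m ≈ 9.677250 kN·m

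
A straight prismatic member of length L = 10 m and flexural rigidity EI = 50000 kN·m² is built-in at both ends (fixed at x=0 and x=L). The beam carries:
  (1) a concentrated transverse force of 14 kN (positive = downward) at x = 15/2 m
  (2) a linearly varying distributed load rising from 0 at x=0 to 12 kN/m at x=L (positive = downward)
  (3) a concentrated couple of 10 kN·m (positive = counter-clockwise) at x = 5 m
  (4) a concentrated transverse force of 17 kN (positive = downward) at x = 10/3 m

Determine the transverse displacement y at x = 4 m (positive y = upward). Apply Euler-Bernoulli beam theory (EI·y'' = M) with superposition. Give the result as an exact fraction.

y(4) = -35911/7500000 m

Load 1 — point force P=14 kN at a=15/2 m (b=L-a=5/2):
  y_1 = -Pb²x²(3aL-(3a+b)x)/(6L³EI)  [x≤a] = -14·(5/2)²·4²·(3·(15/2)·10-(3·(15/2)+(5/2))·4)/(6·10³·50000) = -7/12000 m
Load 2 — triangular load w₀=12 kN/m (0→w₀ over full span):
  y_2 = -w₀x²(L-x)²(x+2L)/(120LEI) = -12·4²·(10-4)²·(4+2·10)/(120·10·50000) = -216/78125 m
Load 3 — applied couple M₀=10 kN·m at a=5 m (b=L-a=5):
  y_3 = (R_Ax³/6 - M_Ax²/2)/EI  [x≤a] with R_A=3/2, M_A=5/2 = ((3/2)·4³/6 - (5/2)·4²/2)/50000 = -1/12500 m
Load 4 — point force P=17 kN at a=10/3 m (b=L-a=20/3):
  y_4 = -Pa²(L-x)²(3bL-(3b+a)(L-x))/(6L³EI)  [x>a] = -17·(10/3)²·(10-4)²·(3·(20/3)·10-(3·(20/3)+(10/3))·(10-4))/(6·10³·50000) = -17/12500 m
Superposition: y = Σ y_i = -35911/7500000 m ≈ -0.004788 m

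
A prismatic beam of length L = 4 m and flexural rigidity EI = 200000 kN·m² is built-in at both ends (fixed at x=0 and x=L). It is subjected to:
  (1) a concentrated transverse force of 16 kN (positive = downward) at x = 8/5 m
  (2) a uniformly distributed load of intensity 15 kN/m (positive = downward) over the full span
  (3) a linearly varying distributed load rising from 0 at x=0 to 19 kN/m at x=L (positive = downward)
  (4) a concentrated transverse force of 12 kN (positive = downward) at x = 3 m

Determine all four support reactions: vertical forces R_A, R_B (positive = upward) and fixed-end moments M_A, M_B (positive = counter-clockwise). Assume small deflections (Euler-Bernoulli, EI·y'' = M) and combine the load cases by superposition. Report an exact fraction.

Load 1 — point force P=16 kN at a=8/5 m (b=L-a=12/5):
  R_A = Pb²(3a+b)/L³ = 16·(12/5)²·(3·(8/5)+(12/5))/4³ = 1296/125 kN
  M_A = Pab²/L² = 16·(8/5)·(12/5)²/4² = 1152/125 kN·m
  R_B = Pa²(a+3b)/L³ = 16·(8/5)²·((8/5)+3·(12/5))/4³ = 704/125 kN
  M_B = -Pa²b/L² = -16·(8/5)²·(12/5)/4² = -768/125 kN·m
Load 2 — uniform load w=15 kN/m over full span:
  R_A = wL/2 = 15·4/2 = 30 kN
  M_A = wL²/12 = 15·4²/12 = 20 kN·m
  R_B = wL/2 = 15·4/2 = 30 kN
  M_B = -wL²/12 = -15·4²/12 = -20 kN·m
Load 3 — triangular load w₀=19 kN/m (0→w₀ over full span):
  R_A = 3w₀L/20 = 3·19·4/20 = 57/5 kN
  M_A = w₀L²/30 = 19·4²/30 = 152/15 kN·m
  R_B = 7w₀L/20 = 7·19·4/20 = 133/5 kN
  M_B = -w₀L²/20 = -19·4²/20 = -76/5 kN·m
Load 4 — point force P=12 kN at a=3 m (b=L-a=1):
  R_A = Pb²(3a+b)/L³ = 12·1²·(3·3+1)/4³ = 15/8 kN
  M_A = Pab²/L² = 12·3·1²/4² = 9/4 kN·m
  R_B = Pa²(a+3b)/L³ = 12·3²·(3+3·1)/4³ = 81/8 kN
  M_B = -Pa²b/L² = -12·3²·1/4² = -27/4 kN·m
Superposition: R_A = 53643/1000 kN, M_A = 62399/1500 kN·m, R_B = 72357/1000 kN, M_B = -24047/500 kN·m

R_A = 53643/1000 kN, M_A = 62399/1500 kN·m, R_B = 72357/1000 kN, M_B = -24047/500 kN·m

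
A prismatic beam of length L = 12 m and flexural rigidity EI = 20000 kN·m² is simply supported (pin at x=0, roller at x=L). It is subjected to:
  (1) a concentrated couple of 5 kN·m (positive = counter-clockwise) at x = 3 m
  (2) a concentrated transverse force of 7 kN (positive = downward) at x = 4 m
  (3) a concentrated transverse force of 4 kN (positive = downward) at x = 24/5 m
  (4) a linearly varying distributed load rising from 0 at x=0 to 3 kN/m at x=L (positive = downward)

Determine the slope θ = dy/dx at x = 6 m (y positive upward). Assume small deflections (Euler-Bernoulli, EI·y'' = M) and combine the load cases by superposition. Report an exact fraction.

Load 1 — applied couple M₀=5 kN·m at a=3 m (b=L-a=9):
  θ_1 = (M₀x²/(2L)-M₀(x-a)+C₁)/EI  [x>a] with C₁=M₀(3b²-L²)/(6L)=55/8 = (5·6²/(2·12)-5·(6-3)+(55/8))/20000 = -1/32000 rad
Load 2 — point force P=7 kN at a=4 m (b=L-a=8):
  θ_2 = -Pa(2L²-6Lx+3x²+a²)/(6LEI)  [x>a] = -7·4·(2·12²-6·12·6+3·6²+4²)/(6·12·20000) = 7/18000 rad
Load 3 — point force P=4 kN at a=24/5 m (b=L-a=36/5):
  θ_3 = -Pa(2L²-6Lx+3x²+a²)/(6LEI)  [x>a] = -4·(24/5)·(2·12²-6·12·6+3·6²+(24/5)²)/(6·12·20000) = 27/156250 rad
Load 4 — triangular load w₀=3 kN/m (0→w₀ over full span):
  θ_4 = -w₀(7L⁴-30L²x²+15x⁴)/(360LEI) = -3·(7·12⁴-30·12²·6²+15·6⁴)/(360·12·20000) = -63/200000 rad
Superposition: θ = Σ θ_i = 38779/180000000 rad ≈ 0.000215 rad

θ(6) = 38779/180000000 rad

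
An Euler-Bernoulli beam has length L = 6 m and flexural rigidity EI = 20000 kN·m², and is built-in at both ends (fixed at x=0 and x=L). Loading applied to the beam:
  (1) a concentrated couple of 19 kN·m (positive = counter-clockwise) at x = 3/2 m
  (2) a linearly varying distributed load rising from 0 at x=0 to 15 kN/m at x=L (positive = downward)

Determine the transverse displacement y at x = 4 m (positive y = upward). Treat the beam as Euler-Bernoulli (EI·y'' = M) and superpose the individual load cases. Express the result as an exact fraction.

Load 1 — applied couple M₀=19 kN·m at a=3/2 m (b=L-a=9/2):
  y_1 = (R_Ax³/6 - M_Ax²/2 - M₀(x-a)²/2)/EI  [x>a] with R_A=57/16, M_A=-57/16 = ((57/16)·4³/6 - (-57/16)·4²/2 - 19·(4-(3/2))²/2)/20000 = 57/160000 m
Load 2 — triangular load w₀=15 kN/m (0→w₀ over full span):
  y_2 = -w₀x²(L-x)²(x+2L)/(120LEI) = -15·4²·(6-4)²·(4+2·6)/(120·6·20000) = -2/1875 m
Superposition: y = Σ y_i = -341/480000 m ≈ -0.000710 m

y(4) = -341/480000 m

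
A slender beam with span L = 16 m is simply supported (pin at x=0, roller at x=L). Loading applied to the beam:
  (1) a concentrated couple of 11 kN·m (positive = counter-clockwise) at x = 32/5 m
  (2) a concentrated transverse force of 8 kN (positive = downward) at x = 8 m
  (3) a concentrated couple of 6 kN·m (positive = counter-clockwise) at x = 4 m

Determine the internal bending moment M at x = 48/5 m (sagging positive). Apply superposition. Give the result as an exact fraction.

Load 1 — applied couple M₀=11 kN·m at a=32/5 m (b=L-a=48/5):
  M_1 = M₀x/L - M₀  [x>a] = 11·(48/5)/16 - 11 = -22/5 kN·m
Load 2 — point force P=8 kN at a=8 m (b=L-a=8):
  M_2 = Pa(L-x)/L  [x>a] = 8·8·(16-(48/5))/16 = 128/5 kN·m
Load 3 — applied couple M₀=6 kN·m at a=4 m (b=L-a=12):
  M_3 = M₀x/L - M₀  [x>a] = 6·(48/5)/16 - 6 = -12/5 kN·m
Superposition: M = Σ M_i = 94/5 kN·m ≈ 18.800000 kN·m

M(48/5) = 94/5 kN·m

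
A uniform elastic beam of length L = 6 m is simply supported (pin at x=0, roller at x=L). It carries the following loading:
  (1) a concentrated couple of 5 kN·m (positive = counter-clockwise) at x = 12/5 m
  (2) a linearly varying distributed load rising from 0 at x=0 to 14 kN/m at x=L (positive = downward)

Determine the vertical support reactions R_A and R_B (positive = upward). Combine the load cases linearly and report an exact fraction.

R_A = 89/6 kN, R_B = 163/6 kN

Load 1 — applied couple M₀=5 kN·m at a=12/5 m (b=L-a=18/5):
  R_A = M₀/L = 5/6 kN
  R_B = -M₀/L = -5/6 kN
Load 2 — triangular load w₀=14 kN/m (0→w₀ over full span):
  R_A = w₀L/6 = 14·6/6 = 14 kN
  R_B = w₀L/3 = 14·6/3 = 28 kN
Superposition: R_A = 89/6 kN, R_B = 163/6 kN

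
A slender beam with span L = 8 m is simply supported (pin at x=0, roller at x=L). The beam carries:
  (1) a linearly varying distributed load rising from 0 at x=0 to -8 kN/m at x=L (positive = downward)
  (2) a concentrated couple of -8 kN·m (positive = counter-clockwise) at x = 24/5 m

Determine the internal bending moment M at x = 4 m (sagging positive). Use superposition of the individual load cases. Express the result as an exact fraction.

M(4) = -36 kN·m

Load 1 — triangular load w₀=-8 kN/m (0→w₀ over full span):
  M_1 = w₀Lx/6 - w₀x³/(6L) = (-8)·8·4/6 - (-8)·4³/(6·8) = -32 kN·m
Load 2 — applied couple M₀=-8 kN·m at a=24/5 m (b=L-a=16/5):
  M_2 = M₀x/L  [x≤a] = (-8)·4/8 = -4 kN·m
Superposition: M = Σ M_i = -36 kN·m ≈ -36.000000 kN·m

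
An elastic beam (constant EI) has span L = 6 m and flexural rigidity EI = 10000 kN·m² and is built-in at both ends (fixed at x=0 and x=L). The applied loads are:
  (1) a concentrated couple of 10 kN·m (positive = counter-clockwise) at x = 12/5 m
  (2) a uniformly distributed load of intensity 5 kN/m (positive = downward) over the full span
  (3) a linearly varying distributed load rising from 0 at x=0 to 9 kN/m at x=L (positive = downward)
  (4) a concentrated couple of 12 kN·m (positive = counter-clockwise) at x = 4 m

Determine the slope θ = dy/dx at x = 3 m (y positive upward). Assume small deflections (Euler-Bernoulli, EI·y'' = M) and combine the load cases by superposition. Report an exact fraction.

Load 1 — applied couple M₀=10 kN·m at a=12/5 m (b=L-a=18/5):
  θ_1 = (R_Ax²/2 - M_Ax - M₀(x-a))/EI  [x>a] with R_A=12/5, M_A=6/5 = ((12/5)·3²/2 - (6/5)·3 - 10·(3-(12/5)))/10000 = 3/25000 rad
Load 2 — uniform load w=5 kN/m over full span:
  θ_2 = -wx(L-x)(L-2x)/(12EI) = -5·3·(6-3)·(6-2·3)/(12·10000) = 0 rad
Load 3 — triangular load w₀=9 kN/m (0→w₀ over full span):
  θ_3 = -w₀(2x(L-x)(L-2x)(x+2L)+x²(L-x)²)/(120LEI) = -9·(2·3·(6-3)·(6-2·3)·(3+2·6)+3²·(6-3)²)/(120·6·10000) = -81/800000 rad
Load 4 — applied couple M₀=12 kN·m at a=4 m (b=L-a=2):
  θ_4 = (R_Ax²/2 - M_Ax)/EI  [x≤a] with R_A=8/3, M_A=4 = ((8/3)·3²/2 - 4·3)/10000 = 0 rad
Superposition: θ = Σ θ_i = 3/160000 rad ≈ 0.000019 rad

θ(3) = 3/160000 rad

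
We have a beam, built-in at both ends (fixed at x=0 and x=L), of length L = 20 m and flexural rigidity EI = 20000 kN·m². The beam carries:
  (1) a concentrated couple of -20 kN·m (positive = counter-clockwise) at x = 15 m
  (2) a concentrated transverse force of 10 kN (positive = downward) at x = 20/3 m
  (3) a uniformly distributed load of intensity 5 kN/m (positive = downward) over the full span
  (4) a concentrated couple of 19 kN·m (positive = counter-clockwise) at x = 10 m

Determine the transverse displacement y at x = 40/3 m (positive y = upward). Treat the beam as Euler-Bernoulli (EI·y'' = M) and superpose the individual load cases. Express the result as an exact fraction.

y(40/3) = -74401/874800 m

Load 1 — applied couple M₀=-20 kN·m at a=15 m (b=L-a=5):
  y_1 = (R_Ax³/6 - M_Ax²/2)/EI  [x≤a] with R_A=-9/8, M_A=-25/4 = ((-9/8)·(40/3)³/6 - (-25/4)·(40/3)²/2)/20000 = 1/180 m
Load 2 — point force P=10 kN at a=20/3 m (b=L-a=40/3):
  y_2 = -Pa²(L-x)²(3bL-(3b+a)(L-x))/(6L³EI)  [x>a] = -10·(20/3)²·(20-(40/3))²·(3·(40/3)·20-(3·(40/3)+(20/3))·(20-(40/3)))/(6·20³·20000) = -22/2187 m
Load 3 — uniform load w=5 kN/m over full span:
  y_3 = -wx²(L-x)²/(24EI) = -5·(40/3)²·(20-(40/3))²/(24·20000) = -20/243 m
Load 4 — applied couple M₀=19 kN·m at a=10 m (b=L-a=10):
  y_4 = (R_Ax³/6 - M_Ax²/2 - M₀(x-a)²/2)/EI  [x>a] with R_A=57/40, M_A=19/4 = ((57/40)·(40/3)³/6 - (19/4)·(40/3)²/2 - 19·((40/3)-10)²/2)/20000 = 19/10800 m
Superposition: y = Σ y_i = -74401/874800 m ≈ -0.085049 m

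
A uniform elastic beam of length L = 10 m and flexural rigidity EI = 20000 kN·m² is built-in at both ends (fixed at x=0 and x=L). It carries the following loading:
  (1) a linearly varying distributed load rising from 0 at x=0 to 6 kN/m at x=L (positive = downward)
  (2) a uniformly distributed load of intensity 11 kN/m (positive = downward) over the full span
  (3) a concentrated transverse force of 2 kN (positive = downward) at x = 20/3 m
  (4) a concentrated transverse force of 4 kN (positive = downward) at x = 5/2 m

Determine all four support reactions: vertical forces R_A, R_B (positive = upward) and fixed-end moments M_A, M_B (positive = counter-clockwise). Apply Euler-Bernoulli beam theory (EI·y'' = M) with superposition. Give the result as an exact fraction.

Load 1 — triangular load w₀=6 kN/m (0→w₀ over full span):
  R_A = 3w₀L/20 = 3·6·10/20 = 9 kN
  M_A = w₀L²/30 = 6·10²/30 = 20 kN·m
  R_B = 7w₀L/20 = 7·6·10/20 = 21 kN
  M_B = -w₀L²/20 = -6·10²/20 = -30 kN·m
Load 2 — uniform load w=11 kN/m over full span:
  R_A = wL/2 = 11·10/2 = 55 kN
  M_A = wL²/12 = 11·10²/12 = 275/3 kN·m
  R_B = wL/2 = 11·10/2 = 55 kN
  M_B = -wL²/12 = -11·10²/12 = -275/3 kN·m
Load 3 — point force P=2 kN at a=20/3 m (b=L-a=10/3):
  R_A = Pb²(3a+b)/L³ = 2·(10/3)²·(3·(20/3)+(10/3))/10³ = 14/27 kN
  M_A = Pab²/L² = 2·(20/3)·(10/3)²/10² = 40/27 kN·m
  R_B = Pa²(a+3b)/L³ = 2·(20/3)²·((20/3)+3·(10/3))/10³ = 40/27 kN
  M_B = -Pa²b/L² = -2·(20/3)²·(10/3)/10² = -80/27 kN·m
Load 4 — point force P=4 kN at a=5/2 m (b=L-a=15/2):
  R_A = Pb²(3a+b)/L³ = 4·(15/2)²·(3·(5/2)+(15/2))/10³ = 27/8 kN
  M_A = Pab²/L² = 4·(5/2)·(15/2)²/10² = 45/8 kN·m
  R_B = Pa²(a+3b)/L³ = 4·(5/2)²·((5/2)+3·(15/2))/10³ = 5/8 kN
  M_B = -Pa²b/L² = -4·(5/2)²·(15/2)/10² = -15/8 kN·m
Superposition: R_A = 14665/216 kN, M_A = 25655/216 kN·m, R_B = 16871/216 kN, M_B = -27325/216 kN·m

R_A = 14665/216 kN, M_A = 25655/216 kN·m, R_B = 16871/216 kN, M_B = -27325/216 kN·m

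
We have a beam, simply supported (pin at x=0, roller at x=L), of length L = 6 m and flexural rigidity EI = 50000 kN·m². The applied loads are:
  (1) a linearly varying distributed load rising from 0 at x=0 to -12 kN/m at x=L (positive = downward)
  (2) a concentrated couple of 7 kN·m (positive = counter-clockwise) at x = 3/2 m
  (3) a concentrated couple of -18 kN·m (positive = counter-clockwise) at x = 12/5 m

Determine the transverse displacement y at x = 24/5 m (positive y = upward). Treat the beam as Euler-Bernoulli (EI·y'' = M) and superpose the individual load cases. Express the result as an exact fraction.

Load 1 — triangular load w₀=-12 kN/m (0→w₀ over full span):
  y_1 = -w₀x(7L⁴-10L²x²+3x⁴)/(360LEI) = -(-12)·(24/5)·(7·6⁴-10·6²·(24/5)²+3·(24/5)⁴)/(360·6·50000) = 61722/48828125 m
Load 2 — applied couple M₀=7 kN·m at a=3/2 m (b=L-a=9/2):
  y_2 = (M₀x³/(6L)-M₀(x-a)²/2+C₁x)/EI  [x>a] with C₁=M₀(3b²-L²)/(6L)=77/16 = (7·(24/5)³/(6·6)-7·((24/5)-(3/2))²/2+(77/16)·(24/5))/50000 = 6489/50000000 m
Load 3 — applied couple M₀=-18 kN·m at a=12/5 m (b=L-a=18/5):
  y_3 = (M₀x³/(6L)-M₀(x-a)²/2+C₁x)/EI  [x>a] with C₁=M₀(3b²-L²)/(6L)=-36/25 = ((-18)·(24/5)³/(6·6)-(-18)·((24/5)-(12/5))²/2+(-36/25)·(24/5))/50000 = -81/390625 m
Superposition: y = Σ y_i = 7415541/6250000000 m ≈ 0.001186 m

y(24/5) = 7415541/6250000000 m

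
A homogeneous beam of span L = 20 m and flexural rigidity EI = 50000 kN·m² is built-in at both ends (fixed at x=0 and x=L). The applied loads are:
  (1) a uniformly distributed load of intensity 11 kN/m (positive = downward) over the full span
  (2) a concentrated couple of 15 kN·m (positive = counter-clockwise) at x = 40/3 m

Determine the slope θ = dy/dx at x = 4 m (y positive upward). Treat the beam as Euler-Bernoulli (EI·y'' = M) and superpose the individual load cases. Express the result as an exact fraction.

Load 1 — uniform load w=11 kN/m over full span:
  θ_1 = -wx(L-x)(L-2x)/(12EI) = -11·4·(20-4)·(20-2·4)/(12·50000) = -44/3125 rad
Load 2 — applied couple M₀=15 kN·m at a=40/3 m (b=L-a=20/3):
  θ_2 = (R_Ax²/2 - M_Ax)/EI  [x≤a] with R_A=1, M_A=5 = (1·4²/2 - 5·4)/50000 = -3/12500 rad
Superposition: θ = Σ θ_i = -179/12500 rad ≈ -0.014320 rad

θ(4) = -179/12500 rad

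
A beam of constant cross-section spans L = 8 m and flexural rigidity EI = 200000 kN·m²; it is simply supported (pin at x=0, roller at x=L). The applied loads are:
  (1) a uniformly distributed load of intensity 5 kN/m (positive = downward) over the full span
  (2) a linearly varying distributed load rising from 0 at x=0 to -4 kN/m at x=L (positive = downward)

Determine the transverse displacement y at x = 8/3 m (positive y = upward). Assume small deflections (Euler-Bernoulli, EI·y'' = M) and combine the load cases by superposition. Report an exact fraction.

Load 1 — uniform load w=5 kN/m over full span:
  y_1 = -wx(L³-2Lx²+x³)/(24EI) = -5·(8/3)·(8³-2·8·(8/3)²+(8/3)³)/(24·200000) = -176/151875 m
Load 2 — triangular load w₀=-4 kN/m (0→w₀ over full span):
  y_2 = -w₀x(7L⁴-10L²x²+3x⁴)/(360LEI) = -(-4)·(8/3)·(7·8⁴-10·8²·(8/3)²+3·(8/3)⁴)/(360·8·200000) = 1024/2278125 m
Superposition: y = Σ y_i = -1616/2278125 m ≈ -0.000709 m

y(8/3) = -1616/2278125 m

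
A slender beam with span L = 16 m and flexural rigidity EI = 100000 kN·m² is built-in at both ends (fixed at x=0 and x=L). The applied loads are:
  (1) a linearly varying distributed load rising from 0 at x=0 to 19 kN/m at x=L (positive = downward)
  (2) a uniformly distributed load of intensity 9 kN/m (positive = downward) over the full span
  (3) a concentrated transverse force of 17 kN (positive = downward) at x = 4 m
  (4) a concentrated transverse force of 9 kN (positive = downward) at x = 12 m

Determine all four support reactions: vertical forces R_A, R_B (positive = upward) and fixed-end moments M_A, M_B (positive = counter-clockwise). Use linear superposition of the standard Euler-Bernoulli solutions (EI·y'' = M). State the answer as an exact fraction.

R_A = 2667/20 kN, M_A = 5987/15 kN·m, R_B = 3773/20 kN, M_B = -2341/5 kN·m

Load 1 — triangular load w₀=19 kN/m (0→w₀ over full span):
  R_A = 3w₀L/20 = 3·19·16/20 = 228/5 kN
  M_A = w₀L²/30 = 19·16²/30 = 2432/15 kN·m
  R_B = 7w₀L/20 = 7·19·16/20 = 532/5 kN
  M_B = -w₀L²/20 = -19·16²/20 = -1216/5 kN·m
Load 2 — uniform load w=9 kN/m over full span:
  R_A = wL/2 = 9·16/2 = 72 kN
  M_A = wL²/12 = 9·16²/12 = 192 kN·m
  R_B = wL/2 = 9·16/2 = 72 kN
  M_B = -wL²/12 = -9·16²/12 = -192 kN·m
Load 3 — point force P=17 kN at a=4 m (b=L-a=12):
  R_A = Pb²(3a+b)/L³ = 17·12²·(3·4+12)/16³ = 459/32 kN
  M_A = Pab²/L² = 17·4·12²/16² = 153/4 kN·m
  R_B = Pa²(a+3b)/L³ = 17·4²·(4+3·12)/16³ = 85/32 kN
  M_B = -Pa²b/L² = -17·4²·12/16² = -51/4 kN·m
Load 4 — point force P=9 kN at a=12 m (b=L-a=4):
  R_A = Pb²(3a+b)/L³ = 9·4²·(3·12+4)/16³ = 45/32 kN
  M_A = Pab²/L² = 9·12·4²/16² = 27/4 kN·m
  R_B = Pa²(a+3b)/L³ = 9·12²·(12+3·4)/16³ = 243/32 kN
  M_B = -Pa²b/L² = -9·12²·4/16² = -81/4 kN·m
Superposition: R_A = 2667/20 kN, M_A = 5987/15 kN·m, R_B = 3773/20 kN, M_B = -2341/5 kN·m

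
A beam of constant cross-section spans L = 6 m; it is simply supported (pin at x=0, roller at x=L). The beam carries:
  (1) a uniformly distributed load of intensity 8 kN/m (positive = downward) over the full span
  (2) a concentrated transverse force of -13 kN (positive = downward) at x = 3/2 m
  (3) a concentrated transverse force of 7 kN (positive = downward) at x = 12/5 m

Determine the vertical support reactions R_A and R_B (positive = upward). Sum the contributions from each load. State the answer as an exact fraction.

R_A = 369/20 kN, R_B = 471/20 kN

Load 1 — uniform load w=8 kN/m over full span:
  R_A = wL/2 = 8·6/2 = 24 kN
  R_B = wL/2 = 8·6/2 = 24 kN
Load 2 — point force P=-13 kN at a=3/2 m (b=L-a=9/2):
  R_A = Pb/L = (-13)·(9/2)/6 = -39/4 kN
  R_B = Pa/L = (-13)·(3/2)/6 = -13/4 kN
Load 3 — point force P=7 kN at a=12/5 m (b=L-a=18/5):
  R_A = Pb/L = 7·(18/5)/6 = 21/5 kN
  R_B = Pa/L = 7·(12/5)/6 = 14/5 kN
Superposition: R_A = 369/20 kN, R_B = 471/20 kN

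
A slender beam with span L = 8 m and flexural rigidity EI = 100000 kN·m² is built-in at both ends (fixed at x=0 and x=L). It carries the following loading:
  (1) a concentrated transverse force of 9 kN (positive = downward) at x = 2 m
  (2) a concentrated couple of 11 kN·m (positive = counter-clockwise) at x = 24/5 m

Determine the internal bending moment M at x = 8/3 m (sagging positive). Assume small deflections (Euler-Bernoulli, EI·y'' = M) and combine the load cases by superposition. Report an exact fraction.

M(8/3) = 1177/200 kN·m

Load 1 — point force P=9 kN at a=2 m (b=L-a=6):
  M_1 = Pa²(a+3b)(L-x)/L³ - Pa²b/L²  [x>a] = 9·2²·(2+3·6)·(8-(8/3))/8³ - 9·2²·6/8² = 33/8 kN·m
Load 2 — applied couple M₀=11 kN·m at a=24/5 m (b=L-a=16/5):
  M_2 = R_Ax - M_A  [x≤a] with R_A=99/50, M_A=88/25 = (99/50)·(8/3) - (88/25) = 44/25 kN·m
Superposition: M = Σ M_i = 1177/200 kN·m ≈ 5.885000 kN·m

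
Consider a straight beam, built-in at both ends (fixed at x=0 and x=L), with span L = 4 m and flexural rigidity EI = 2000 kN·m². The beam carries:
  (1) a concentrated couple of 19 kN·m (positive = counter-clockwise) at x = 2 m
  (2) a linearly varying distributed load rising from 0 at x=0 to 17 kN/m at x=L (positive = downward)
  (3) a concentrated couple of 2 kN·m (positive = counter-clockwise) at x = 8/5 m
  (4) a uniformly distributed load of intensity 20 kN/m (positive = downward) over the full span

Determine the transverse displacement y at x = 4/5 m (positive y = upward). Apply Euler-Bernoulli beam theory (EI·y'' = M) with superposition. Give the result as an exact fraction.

Load 1 — applied couple M₀=19 kN·m at a=2 m (b=L-a=2):
  y_1 = (R_Ax³/6 - M_Ax²/2)/EI  [x≤a] with R_A=57/8, M_A=19/4 = ((57/8)·(4/5)³/6 - (19/4)·(4/5)²/2)/2000 = -57/125000 m
Load 2 — triangular load w₀=17 kN/m (0→w₀ over full span):
  y_2 = -w₀x²(L-x)²(x+2L)/(120LEI) = -17·(4/5)²·(4-(4/5))²·((4/5)+2·4)/(120·4·2000) = -5984/5859375 m
Load 3 — applied couple M₀=2 kN·m at a=8/5 m (b=L-a=12/5):
  y_3 = (R_Ax³/6 - M_Ax²/2)/EI  [x≤a] with R_A=18/25, M_A=6/25 = ((18/25)·(4/5)³/6 - (6/25)·(4/5)²/2)/2000 = -3/390625 m
Load 4 — uniform load w=20 kN/m over full span:
  y_4 = -wx²(L-x)²/(24EI) = -20·(4/5)²·(4-(4/5))²/(24·2000) = -128/46875 m
Superposition: y = Σ y_i = -65869/15625000 m ≈ -0.004216 m

y(4/5) = -65869/15625000 m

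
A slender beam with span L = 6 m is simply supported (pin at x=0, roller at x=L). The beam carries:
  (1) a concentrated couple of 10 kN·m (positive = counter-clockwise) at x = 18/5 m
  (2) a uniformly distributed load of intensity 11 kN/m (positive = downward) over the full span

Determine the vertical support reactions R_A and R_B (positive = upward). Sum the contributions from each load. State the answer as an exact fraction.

Load 1 — applied couple M₀=10 kN·m at a=18/5 m (b=L-a=12/5):
  R_A = M₀/L = 10/6 = 5/3 kN
  R_B = -M₀/L = -10/6 = -5/3 kN
Load 2 — uniform load w=11 kN/m over full span:
  R_A = wL/2 = 11·6/2 = 33 kN
  R_B = wL/2 = 11·6/2 = 33 kN
Superposition: R_A = 104/3 kN, R_B = 94/3 kN

R_A = 104/3 kN, R_B = 94/3 kN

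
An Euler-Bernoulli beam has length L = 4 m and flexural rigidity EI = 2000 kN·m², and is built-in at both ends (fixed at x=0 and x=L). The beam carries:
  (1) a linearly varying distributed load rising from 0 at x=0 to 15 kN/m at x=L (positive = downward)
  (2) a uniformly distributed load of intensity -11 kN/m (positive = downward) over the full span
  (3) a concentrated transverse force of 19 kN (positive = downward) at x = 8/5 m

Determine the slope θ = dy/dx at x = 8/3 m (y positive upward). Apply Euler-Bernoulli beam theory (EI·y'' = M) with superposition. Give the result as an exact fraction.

θ(8/3) = 1394/1265625 rad

Load 1 — triangular load w₀=15 kN/m (0→w₀ over full span):
  θ_1 = -w₀(2x(L-x)(L-2x)(x+2L)+x²(L-x)²)/(120LEI) = -15·(2·(8/3)·(4-(8/3))·(4-2·(8/3))·((8/3)+2·4)+(8/3)²·(4-(8/3))²)/(120·4·2000) = 14/10125 rad
Load 2 — uniform load w=-11 kN/m over full span:
  θ_2 = -wx(L-x)(L-2x)/(12EI) = -(-11)·(8/3)·(4-(8/3))·(4-2·(8/3))/(12·2000) = -22/10125 rad
Load 3 — point force P=19 kN at a=8/5 m (b=L-a=12/5):
  θ_3 = Pa²(L-x)(2bL-(3b+a)(L-x))/(2L³EI)  [x>a] = 19·(8/5)²·(4-(8/3))·(2·(12/5)·4-(3·(12/5)+(8/5))·(4-(8/3)))/(2·4³·2000) = 266/140625 rad
Superposition: θ = Σ θ_i = 1394/1265625 rad ≈ 0.001101 rad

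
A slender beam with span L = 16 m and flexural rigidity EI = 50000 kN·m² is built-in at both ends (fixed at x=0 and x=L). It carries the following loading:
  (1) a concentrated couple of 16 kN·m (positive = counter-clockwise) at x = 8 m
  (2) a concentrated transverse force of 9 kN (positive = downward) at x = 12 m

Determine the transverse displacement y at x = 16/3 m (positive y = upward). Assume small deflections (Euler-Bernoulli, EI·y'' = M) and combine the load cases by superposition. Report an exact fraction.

Load 1 — applied couple M₀=16 kN·m at a=8 m (b=L-a=8):
  y_1 = (R_Ax³/6 - M_Ax²/2)/EI  [x≤a] with R_A=3/2, M_A=4 = ((3/2)·(16/3)³/6 - 4·(16/3)²/2)/50000 = -32/84375 m
Load 2 — point force P=9 kN at a=12 m (b=L-a=4):
  y_2 = -Pb²x²(3aL-(3a+b)x)/(6L³EI)  [x≤a] = -9·4²·(16/3)²·(3·12·16-(3·12+4)·(16/3))/(6·16³·50000) = -34/28125 m
Superposition: y = Σ y_i = -134/84375 m ≈ -0.001588 m

y(16/3) = -134/84375 m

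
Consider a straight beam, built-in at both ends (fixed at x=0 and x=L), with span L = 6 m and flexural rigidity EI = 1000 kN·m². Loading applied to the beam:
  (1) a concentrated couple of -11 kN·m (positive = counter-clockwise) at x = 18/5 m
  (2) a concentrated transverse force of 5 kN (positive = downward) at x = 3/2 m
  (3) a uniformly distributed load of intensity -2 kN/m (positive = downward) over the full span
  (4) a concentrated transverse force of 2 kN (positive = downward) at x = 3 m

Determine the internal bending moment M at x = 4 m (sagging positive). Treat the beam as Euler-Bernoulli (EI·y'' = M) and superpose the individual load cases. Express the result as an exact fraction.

M(4) = 2093/800 kN·m

Load 1 — applied couple M₀=-11 kN·m at a=18/5 m (b=L-a=12/5):
  M_1 = R_Ax - M_A - M₀  [x>a] with R_A=-66/25, M_A=-88/25 = (-66/25)·4 - (-88/25) - (-11) = 99/25 kN·m
Load 2 — point force P=5 kN at a=3/2 m (b=L-a=9/2):
  M_2 = Pa²(a+3b)(L-x)/L³ - Pa²b/L²  [x>a] = 5·(3/2)²·((3/2)+3·(9/2))·(6-4)/6³ - 5·(3/2)²·(9/2)/6² = 5/32 kN·m
Load 3 — uniform load w=-2 kN/m over full span:
  M_3 = wLx/2 - wL²/12 - wx²/2 = (-2)·6·4/2 - (-2)·6²/12 - (-2)·4²/2 = -2 kN·m
Load 4 — point force P=2 kN at a=3 m (b=L-a=3):
  M_4 = Pa²(a+3b)(L-x)/L³ - Pa²b/L²  [x>a] = 2·3²·(3+3·3)·(6-4)/6³ - 2·3²·3/6² = 1/2 kN·m
Superposition: M = Σ M_i = 2093/800 kN·m ≈ 2.616250 kN·m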